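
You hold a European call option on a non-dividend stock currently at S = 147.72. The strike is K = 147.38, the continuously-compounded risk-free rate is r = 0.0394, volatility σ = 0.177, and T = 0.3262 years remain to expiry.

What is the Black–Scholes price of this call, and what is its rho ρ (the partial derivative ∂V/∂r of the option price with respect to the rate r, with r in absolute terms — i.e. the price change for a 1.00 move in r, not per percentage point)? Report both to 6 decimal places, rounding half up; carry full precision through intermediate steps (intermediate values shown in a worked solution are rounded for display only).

σ√T = 0.177·√0.3262 = 0.101092
d₁ = (ln(S/K) + (r+σ²/2)T) / (σ√T) = (ln(147.72/147.38) + (0.0394+0.177²/2)·0.3262) / 0.101092 = (0.002304 + 0.017962) / 0.101092 = 0.200475
d₂ = d₁ − σ√T = 0.200475 − 0.101092 = 0.099383
e^{−rT} = e^{−0.0394·0.3262} = 0.987230
N(d₁) = 0.579445,  N(d₂) = 0.539583
Call price V = S·N(d₁) − K·e^{−rT}·N(d₂) = 85.595680 − 78.508227 = 7.087453
ρ = K·T·e^{−rT}·N(d₂) = 25.609384

price = 7.087453
ρ = 25.609384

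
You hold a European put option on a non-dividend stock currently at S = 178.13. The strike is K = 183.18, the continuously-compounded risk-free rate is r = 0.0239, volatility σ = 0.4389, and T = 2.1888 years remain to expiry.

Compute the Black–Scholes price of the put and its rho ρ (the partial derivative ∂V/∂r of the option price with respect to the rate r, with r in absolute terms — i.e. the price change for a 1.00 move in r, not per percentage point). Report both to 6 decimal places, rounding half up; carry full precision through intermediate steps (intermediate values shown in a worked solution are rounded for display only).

σ√T = 0.4389·√2.1888 = 0.649335
d₁ = (ln(S/K) + (r+σ²/2)T) / (σ√T) = (ln(178.13/183.18) + (0.0239+0.4389²/2)·2.1888) / 0.649335 = (-0.027956 + 0.263130) / 0.649335 = 0.362178
d₂ = d₁ − σ√T = 0.362178 − 0.649335 = -0.287157
e^{−rT} = e^{−0.0239·2.1888} = 0.949032
N(−d₁) = 0.358610,  N(−d₂) = 0.613004
Put price V = K·e^{−rT}·N(−d₂) − S·N(−d₁) = 106.566921 − 63.879142 = 42.687779
ρ = −K·T·e^{−rT}·N(−d₂) = -233.253677

price = 42.687779
ρ = -233.253677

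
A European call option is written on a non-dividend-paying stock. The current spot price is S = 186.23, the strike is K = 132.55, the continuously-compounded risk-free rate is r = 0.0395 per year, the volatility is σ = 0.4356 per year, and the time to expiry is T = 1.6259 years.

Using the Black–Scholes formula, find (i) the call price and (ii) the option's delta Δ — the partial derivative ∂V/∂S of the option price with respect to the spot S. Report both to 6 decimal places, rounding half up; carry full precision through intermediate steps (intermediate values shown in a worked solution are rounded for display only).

price = 73.190666
Δ = 0.842676

σ√T = 0.4356·√1.6259 = 0.555437
d₁ = (ln(S/K) + (r+σ²/2)T) / (σ√T) = (ln(186.23/132.55) + (0.0395+0.4356²/2)·1.6259) / 0.555437 = (0.340023 + 0.218478) / 0.555437 = 1.005516
d₂ = d₁ − σ√T = 1.005516 − 0.555437 = 0.450079
e^{−rT} = e^{−0.0395·1.6259} = 0.937796
N(d₁) = 0.842676,  N(d₂) = 0.673673
Call price V = S·N(d₁) − K·e^{−rT}·N(d₂) = 156.931505 − 83.740839 = 73.190666
Δ = N(d₁) = 0.842676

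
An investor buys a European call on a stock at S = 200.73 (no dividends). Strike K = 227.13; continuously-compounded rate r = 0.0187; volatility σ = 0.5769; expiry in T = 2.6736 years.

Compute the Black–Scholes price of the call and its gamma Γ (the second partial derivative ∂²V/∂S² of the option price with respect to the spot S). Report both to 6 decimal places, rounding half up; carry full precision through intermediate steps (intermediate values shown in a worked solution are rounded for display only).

price = 68.160614
Γ = 0.001950

σ√T = 0.5769·√2.6736 = 0.943298
d₁ = (ln(S/K) + (r+σ²/2)T) / (σ√T) = (ln(200.73/227.13) + (0.0187+0.5769²/2)·2.6736) / 0.943298 = (-0.123562 + 0.494902) / 0.943298 = 0.393661
d₂ = d₁ − σ√T = 0.393661 − 0.943298 = -0.549636
e^{−rT} = e^{−0.0187·2.6736} = 0.951233
N(d₁) = 0.653084,  N(d₂) = 0.291284
Call price V = S·N(d₁) − K·e^{−rT}·N(d₂) = 131.093636 − 62.933022 = 68.160614
φ(d₁) = (1/√(2π))·e^{−d₁²/2} = 0.369198
Γ = φ(d₁) / (S·σ·√T) = 0.001950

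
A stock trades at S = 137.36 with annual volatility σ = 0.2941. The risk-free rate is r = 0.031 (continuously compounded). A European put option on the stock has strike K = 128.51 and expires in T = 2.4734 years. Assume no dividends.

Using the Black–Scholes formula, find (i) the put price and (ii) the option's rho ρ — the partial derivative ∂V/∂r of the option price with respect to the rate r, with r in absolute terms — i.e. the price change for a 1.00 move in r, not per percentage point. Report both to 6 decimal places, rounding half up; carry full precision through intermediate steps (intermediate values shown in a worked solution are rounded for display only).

price = 15.371533
ρ = -137.988534

σ√T = 0.2941·√2.4734 = 0.462532
d₁ = (ln(S/K) + (r+σ²/2)T) / (σ√T) = (ln(137.36/128.51) + (0.031+0.2941²/2)·2.4734) / 0.462532 = (0.066598 + 0.183644) / 0.462532 = 0.541026
d₂ = d₁ − σ√T = 0.541026 − 0.462532 = 0.078493
e^{−rT} = e^{−0.031·2.4734} = 0.926190
N(−d₁) = 0.294245,  N(−d₂) = 0.468718
Put price V = K·e^{−rT}·N(−d₂) − S·N(−d₁) = 55.789009 − 40.417475 = 15.371533
ρ = −K·T·e^{−rT}·N(−d₂) = -137.988534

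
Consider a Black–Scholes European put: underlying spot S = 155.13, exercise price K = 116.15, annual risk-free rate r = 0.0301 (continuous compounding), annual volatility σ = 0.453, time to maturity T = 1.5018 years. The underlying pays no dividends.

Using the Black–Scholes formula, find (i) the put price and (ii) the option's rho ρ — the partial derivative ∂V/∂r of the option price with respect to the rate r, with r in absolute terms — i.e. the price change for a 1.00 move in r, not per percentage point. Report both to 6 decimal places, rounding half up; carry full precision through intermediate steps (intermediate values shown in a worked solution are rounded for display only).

σ√T = 0.453·√1.5018 = 0.555142
d₁ = (ln(S/K) + (r+σ²/2)T) / (σ√T) = (ln(155.13/116.15) + (0.0301+0.453²/2)·1.5018) / 0.555142 = (0.289381 + 0.199296) / 0.555142 = 0.880273
d₂ = d₁ − σ√T = 0.880273 − 0.555142 = 0.325131
e^{−rT} = e^{−0.0301·1.5018} = 0.955802
N(−d₁) = 0.189356,  N(−d₂) = 0.372541
Put price V = K·e^{−rT}·N(−d₂) − S·N(−d₁) = 41.358185 − 29.374758 = 11.983427
ρ = −K·T·e^{−rT}·N(−d₂) = -62.111722

price = 11.983427
ρ = -62.111722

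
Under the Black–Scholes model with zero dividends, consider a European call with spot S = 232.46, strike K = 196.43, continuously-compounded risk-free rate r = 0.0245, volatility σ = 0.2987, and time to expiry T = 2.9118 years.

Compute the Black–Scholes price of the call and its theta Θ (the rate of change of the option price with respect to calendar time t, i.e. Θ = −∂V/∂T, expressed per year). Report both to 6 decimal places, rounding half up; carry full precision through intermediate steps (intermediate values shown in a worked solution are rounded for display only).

σ√T = 0.2987·√2.9118 = 0.509702
d₁ = (ln(S/K) + (r+σ²/2)T) / (σ√T) = (ln(232.46/196.43) + (0.0245+0.2987²/2)·2.9118) / 0.509702 = (0.168412 + 0.201237) / 0.509702 = 0.725226
d₂ = d₁ − σ√T = 0.725226 − 0.509702 = 0.215525
e^{−rT} = e^{−0.0245·2.9118} = 0.931146
N(d₁) = 0.765843,  N(d₂) = 0.585321
Call price V = S·N(d₁) − K·e^{−rT}·N(d₂) = 178.027954 − 107.058128 = 70.969826
φ(d₁) = (1/√(2π))·e^{−d₁²/2} = 0.306691
Θ = −S·φ(d₁)·σ/(2√T) − r·K·e^{−rT}·N(d₂) = −6.239840 − 2.622924 = -8.862764

price = 70.969826
Θ = -8.862764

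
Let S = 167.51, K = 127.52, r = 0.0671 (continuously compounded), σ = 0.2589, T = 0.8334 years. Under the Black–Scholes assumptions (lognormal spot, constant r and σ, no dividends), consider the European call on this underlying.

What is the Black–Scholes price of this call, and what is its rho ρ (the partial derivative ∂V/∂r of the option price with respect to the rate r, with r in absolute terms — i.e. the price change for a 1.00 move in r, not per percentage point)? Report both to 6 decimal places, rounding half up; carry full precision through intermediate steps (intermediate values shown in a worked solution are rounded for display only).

price = 48.176369
ρ = 90.285337

σ√T = 0.2589·√0.8334 = 0.236352
d₁ = (ln(S/K) + (r+σ²/2)T) / (σ√T) = (ln(167.51/127.52) + (0.0671+0.2589²/2)·0.8334) / 0.236352 = (0.272770 + 0.083852) / 0.236352 = 1.508862
d₂ = d₁ − σ√T = 1.508862 − 0.236352 = 1.272510
e^{−rT} = e^{−0.0671·0.8334} = 0.945614
N(d₁) = 0.934333,  N(d₂) = 0.898404
Call price V = S·N(d₁) − K·e^{−rT}·N(d₂) = 156.510107 − 108.333738 = 48.176369
ρ = K·T·e^{−rT}·N(d₂) = 90.285337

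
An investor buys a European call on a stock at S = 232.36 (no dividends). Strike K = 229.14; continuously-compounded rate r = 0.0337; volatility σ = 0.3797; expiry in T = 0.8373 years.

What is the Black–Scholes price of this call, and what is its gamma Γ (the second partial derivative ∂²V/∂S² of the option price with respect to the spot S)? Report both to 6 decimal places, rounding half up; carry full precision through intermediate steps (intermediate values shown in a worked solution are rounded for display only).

σ√T = 0.3797·√0.8373 = 0.347441
d₁ = (ln(S/K) + (r+σ²/2)T) / (σ√T) = (ln(232.36/229.14) + (0.0337+0.3797²/2)·0.8373) / 0.347441 = (0.013955 + 0.088575) / 0.347441 = 0.295099
d₂ = d₁ − σ√T = 0.295099 − 0.347441 = -0.052342
e^{−rT} = e^{−0.0337·0.8373} = 0.972177
N(d₁) = 0.616041,  N(d₂) = 0.479128
Call price V = S·N(d₁) − K·e^{−rT}·N(d₂) = 143.143224 − 106.732798 = 36.410426
φ(d₁) = (1/√(2π))·e^{−d₁²/2} = 0.381944
Γ = φ(d₁) / (S·σ·√T) = 0.004731

price = 36.410426
Γ = 0.004731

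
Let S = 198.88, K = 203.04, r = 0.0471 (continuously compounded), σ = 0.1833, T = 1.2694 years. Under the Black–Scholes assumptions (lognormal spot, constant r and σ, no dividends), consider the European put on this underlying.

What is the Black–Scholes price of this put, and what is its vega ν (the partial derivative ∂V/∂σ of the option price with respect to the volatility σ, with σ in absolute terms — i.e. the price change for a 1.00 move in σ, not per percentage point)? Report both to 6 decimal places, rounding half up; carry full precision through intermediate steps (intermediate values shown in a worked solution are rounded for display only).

σ√T = 0.1833·√1.2694 = 0.206520
d₁ = (ln(S/K) + (r+σ²/2)T) / (σ√T) = (ln(198.88/203.04) + (0.0471+0.1833²/2)·1.2694) / 0.206520 = (-0.020701 + 0.081114) / 0.206520 = 0.292527
d₂ = d₁ − σ√T = 0.292527 − 0.206520 = 0.086007
e^{−rT} = e^{−0.0471·1.2694} = 0.941964
N(−d₁) = 0.384942,  N(−d₂) = 0.465730
Put price V = K·e^{−rT}·N(−d₂) − S·N(−d₁) = 89.073865 − 76.557252 = 12.516613
φ(d₁) = (1/√(2π))·e^{−d₁²/2} = 0.382233
ν = S·φ(d₁)·√T = 85.648294

price = 12.516613
ν = 85.648294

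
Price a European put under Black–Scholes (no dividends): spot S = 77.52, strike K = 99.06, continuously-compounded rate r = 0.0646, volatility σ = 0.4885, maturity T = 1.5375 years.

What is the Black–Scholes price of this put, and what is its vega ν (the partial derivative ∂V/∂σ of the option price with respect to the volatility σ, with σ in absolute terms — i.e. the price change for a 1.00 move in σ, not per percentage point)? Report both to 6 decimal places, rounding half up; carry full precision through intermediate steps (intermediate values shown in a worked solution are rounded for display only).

price = 26.541370
ν = 38.273263

σ√T = 0.4885·√1.5375 = 0.605720
d₁ = (ln(S/K) + (r+σ²/2)T) / (σ√T) = (ln(77.52/99.06) + (0.0646+0.4885²/2)·1.5375) / 0.605720 = (-0.245190 + 0.282771) / 0.605720 = 0.062044
d₂ = d₁ − σ√T = 0.062044 − 0.605720 = -0.543676
e^{−rT} = e^{−0.0646·1.5375} = 0.905451
N(−d₁) = 0.475264,  N(−d₂) = 0.706668
Put price V = K·e^{−rT}·N(−d₂) − S·N(−d₁) = 63.383829 − 36.842459 = 26.541370
φ(d₁) = (1/√(2π))·e^{−d₁²/2} = 0.398175
ν = S·φ(d₁)·√T = 38.273263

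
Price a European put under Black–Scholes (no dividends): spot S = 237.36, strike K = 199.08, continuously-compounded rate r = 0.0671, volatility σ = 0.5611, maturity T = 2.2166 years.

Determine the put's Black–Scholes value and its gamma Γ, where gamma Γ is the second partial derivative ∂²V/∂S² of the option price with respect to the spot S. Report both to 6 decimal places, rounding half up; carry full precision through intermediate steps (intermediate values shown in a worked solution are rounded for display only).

σ√T = 0.5611·√2.2166 = 0.835380
d₁ = (ln(S/K) + (r+σ²/2)T) / (σ√T) = (ln(237.36/199.08) + (0.0671+0.5611²/2)·2.2166) / 0.835380 = (0.175871 + 0.497664) / 0.835380 = 0.806262
d₂ = d₁ − σ√T = 0.806262 − 0.835380 = -0.029118
e^{−rT} = e^{−0.0671·2.2166} = 0.861798
N(−d₁) = 0.210046,  N(−d₂) = 0.511615
Put price V = K·e^{−rT}·N(−d₂) − S·N(−d₁) = 87.776123 − 49.856511 = 37.919612
φ(d₁) = (1/√(2π))·e^{−d₁²/2} = 0.288238
Γ = φ(d₁) / (S·σ·√T) = 0.001454

price = 37.919612
Γ = 0.001454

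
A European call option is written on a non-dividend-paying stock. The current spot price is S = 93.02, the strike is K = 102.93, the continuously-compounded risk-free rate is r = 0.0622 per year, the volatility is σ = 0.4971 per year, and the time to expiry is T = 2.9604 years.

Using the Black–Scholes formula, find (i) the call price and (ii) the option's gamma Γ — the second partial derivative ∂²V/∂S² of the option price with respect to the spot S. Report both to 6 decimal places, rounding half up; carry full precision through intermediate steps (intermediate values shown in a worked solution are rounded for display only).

price = 33.404001
Γ = 0.004370

σ√T = 0.4971·√2.9604 = 0.855301
d₁ = (ln(S/K) + (r+σ²/2)T) / (σ√T) = (ln(93.02/102.93) + (0.0622+0.4971²/2)·2.9604) / 0.855301 = (-0.101235 + 0.549907) / 0.855301 = 0.524578
d₂ = d₁ − σ√T = 0.524578 − 0.855301 = -0.330723
e^{−rT} = e^{−0.0622·2.9604} = 0.831822
N(d₁) = 0.700062,  N(d₂) = 0.370427
Call price V = S·N(d₁) − K·e^{−rT}·N(d₂) = 65.119742 − 31.715741 = 33.404001
φ(d₁) = (1/√(2π))·e^{−d₁²/2} = 0.347660
Γ = φ(d₁) / (S·σ·√T) = 0.004370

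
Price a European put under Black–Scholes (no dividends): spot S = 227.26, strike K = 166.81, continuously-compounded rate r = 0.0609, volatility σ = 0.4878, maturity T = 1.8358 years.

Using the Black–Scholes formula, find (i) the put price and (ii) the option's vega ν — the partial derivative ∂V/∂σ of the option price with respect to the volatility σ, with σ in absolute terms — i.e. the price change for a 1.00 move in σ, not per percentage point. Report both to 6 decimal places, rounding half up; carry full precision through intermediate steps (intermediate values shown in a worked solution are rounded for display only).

price = 18.748671
ν = 76.927373

σ√T = 0.4878·√1.8358 = 0.660928
d₁ = (ln(S/K) + (r+σ²/2)T) / (σ√T) = (ln(227.26/166.81) + (0.0609+0.4878²/2)·1.8358) / 0.660928 = (0.309239 + 0.330213) / 0.660928 = 0.967507
d₂ = d₁ − σ√T = 0.967507 − 0.660928 = 0.306578
e^{−rT} = e^{−0.0609·1.8358} = 0.894223
N(−d₁) = 0.166645,  N(−d₂) = 0.379582
Put price V = K·e^{−rT}·N(−d₂) − S·N(−d₁) = 56.620503 − 37.871832 = 18.748671
φ(d₁) = (1/√(2π))·e^{−d₁²/2} = 0.249830
ν = S·φ(d₁)·√T = 76.927373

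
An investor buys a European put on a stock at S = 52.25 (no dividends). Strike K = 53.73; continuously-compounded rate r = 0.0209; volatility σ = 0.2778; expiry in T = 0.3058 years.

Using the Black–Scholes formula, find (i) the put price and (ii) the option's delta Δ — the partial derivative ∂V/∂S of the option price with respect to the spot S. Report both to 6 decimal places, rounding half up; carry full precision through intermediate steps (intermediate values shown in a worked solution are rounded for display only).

price = 3.834396
Δ = -0.525279

σ√T = 0.2778·√0.3058 = 0.153621
d₁ = (ln(S/K) + (r+σ²/2)T) / (σ√T) = (ln(52.25/53.73) + (0.0209+0.2778²/2)·0.3058) / 0.153621 = (-0.027932 + 0.018191) / 0.153621 = -0.063407
d₂ = d₁ − σ√T = -0.063407 − 0.153621 = -0.217028
e^{−rT} = e^{−0.0209·0.3058} = 0.993629
N(−d₁) = 0.525279,  N(−d₂) = 0.585907
Put price V = K·e^{−rT}·N(−d₂) − S·N(−d₁) = 31.280214 − 27.445818 = 3.834396
Δ = −N(−d₁) = -0.525279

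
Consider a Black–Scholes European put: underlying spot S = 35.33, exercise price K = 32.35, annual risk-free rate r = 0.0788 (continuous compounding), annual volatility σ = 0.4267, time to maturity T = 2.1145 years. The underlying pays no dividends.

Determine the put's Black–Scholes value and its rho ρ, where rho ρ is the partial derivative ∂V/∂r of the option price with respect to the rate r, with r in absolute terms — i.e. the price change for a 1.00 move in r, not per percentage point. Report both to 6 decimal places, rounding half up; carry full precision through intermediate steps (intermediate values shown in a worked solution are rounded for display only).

σ√T = 0.4267·√2.1145 = 0.620478
d₁ = (ln(S/K) + (r+σ²/2)T) / (σ√T) = (ln(35.33/32.35) + (0.0788+0.4267²/2)·2.1145) / 0.620478 = (0.088118 + 0.359119) / 0.620478 = 0.720795
d₂ = d₁ − σ√T = 0.720795 − 0.620478 = 0.100317
e^{−rT} = e^{−0.0788·2.1145} = 0.846519
N(−d₁) = 0.235518,  N(−d₂) = 0.460046
Put price V = K·e^{−rT}·N(−d₂) − S·N(−d₁) = 12.598319 − 8.320844 = 4.277475
ρ = −K·T·e^{−rT}·N(−d₂) = -26.639145

price = 4.277475
ρ = -26.639145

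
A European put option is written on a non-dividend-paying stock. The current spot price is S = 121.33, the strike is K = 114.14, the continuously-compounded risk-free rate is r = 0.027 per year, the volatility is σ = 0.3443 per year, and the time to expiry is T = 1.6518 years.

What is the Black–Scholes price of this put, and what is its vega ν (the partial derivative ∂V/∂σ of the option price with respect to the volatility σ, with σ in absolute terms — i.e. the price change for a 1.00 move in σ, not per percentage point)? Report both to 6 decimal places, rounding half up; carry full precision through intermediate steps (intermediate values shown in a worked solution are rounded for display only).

price = 14.658479
ν = 55.961657

σ√T = 0.3443·√1.6518 = 0.442503
d₁ = (ln(S/K) + (r+σ²/2)T) / (σ√T) = (ln(121.33/114.14) + (0.027+0.3443²/2)·1.6518) / 0.442503 = (0.061088 + 0.142503) / 0.442503 = 0.460090
d₂ = d₁ − σ√T = 0.460090 − 0.442503 = 0.017588
e^{−rT} = e^{−0.027·1.6518} = 0.956381
N(−d₁) = 0.322726,  N(−d₂) = 0.492984
Put price V = K·e^{−rT}·N(−d₂) − S·N(−d₁) = 53.814782 − 39.156303 = 14.658479
φ(d₁) = (1/√(2π))·e^{−d₁²/2} = 0.358875
ν = S·φ(d₁)·√T = 55.961657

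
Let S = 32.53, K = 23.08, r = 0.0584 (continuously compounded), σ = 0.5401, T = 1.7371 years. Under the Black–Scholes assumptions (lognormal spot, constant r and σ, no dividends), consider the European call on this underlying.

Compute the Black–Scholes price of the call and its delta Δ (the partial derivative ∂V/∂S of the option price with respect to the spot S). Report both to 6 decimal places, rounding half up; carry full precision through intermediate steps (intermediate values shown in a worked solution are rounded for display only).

price = 14.578812
Δ = 0.836594

σ√T = 0.5401·√1.7371 = 0.711847
d₁ = (ln(S/K) + (r+σ²/2)T) / (σ√T) = (ln(32.53/23.08) + (0.0584+0.5401²/2)·1.7371) / 0.711847 = (0.343196 + 0.354810) / 0.711847 = 0.980556
d₂ = d₁ − σ√T = 0.980556 − 0.711847 = 0.268709
e^{−rT} = e^{−0.0584·1.7371} = 0.903529
N(d₁) = 0.836594,  N(d₂) = 0.605923
Call price V = S·N(d₁) − K·e^{−rT}·N(d₂) = 27.214409 − 12.635597 = 14.578812
Δ = N(d₁) = 0.836594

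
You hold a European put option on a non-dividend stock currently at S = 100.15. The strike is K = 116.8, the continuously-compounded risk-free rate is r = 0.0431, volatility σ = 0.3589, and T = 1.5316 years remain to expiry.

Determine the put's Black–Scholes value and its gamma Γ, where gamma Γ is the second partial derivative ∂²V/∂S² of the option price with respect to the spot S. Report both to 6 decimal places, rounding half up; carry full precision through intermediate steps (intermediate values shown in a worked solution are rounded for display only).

σ√T = 0.3589·√1.5316 = 0.444167
d₁ = (ln(S/K) + (r+σ²/2)T) / (σ√T) = (ln(100.15/116.8) + (0.0431+0.3589²/2)·1.5316) / 0.444167 = (-0.153794 + 0.164654) / 0.444167 = 0.024450
d₂ = d₁ − σ√T = 0.024450 − 0.444167 = -0.419716
e^{−rT} = e^{−0.0431·1.5316} = 0.936120
N(−d₁) = 0.490247,  N(−d₂) = 0.662654
Put price V = K·e^{−rT}·N(−d₂) − S·N(−d₁) = 72.453746 − 49.098205 = 23.355540
φ(d₁) = (1/√(2π))·e^{−d₁²/2} = 0.398823
Γ = φ(d₁) / (S·σ·√T) = 0.008966

price = 23.355540
Γ = 0.008966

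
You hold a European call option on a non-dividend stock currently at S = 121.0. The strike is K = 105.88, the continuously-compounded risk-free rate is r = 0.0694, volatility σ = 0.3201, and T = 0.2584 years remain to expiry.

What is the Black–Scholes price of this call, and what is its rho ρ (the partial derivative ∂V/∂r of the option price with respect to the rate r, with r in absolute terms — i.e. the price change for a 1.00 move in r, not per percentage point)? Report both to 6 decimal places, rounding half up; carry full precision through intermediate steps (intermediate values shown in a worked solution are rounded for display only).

σ√T = 0.3201·√0.2584 = 0.162717
d₁ = (ln(S/K) + (r+σ²/2)T) / (σ√T) = (ln(121.0/105.88) + (0.0694+0.3201²/2)·0.2584) / 0.162717 = (0.133484 + 0.031171) / 0.162717 = 1.011916
d₂ = d₁ − σ√T = 1.011916 − 0.162717 = 0.849199
e^{−rT} = e^{−0.0694·0.2584} = 0.982227
N(d₁) = 0.844211,  N(d₂) = 0.802115
Call price V = S·N(d₁) − K·e^{−rT}·N(d₂) = 102.149504 − 83.418469 = 18.731035
ρ = K·T·e^{−rT}·N(d₂) = 21.555332

price = 18.731035
ρ = 21.555332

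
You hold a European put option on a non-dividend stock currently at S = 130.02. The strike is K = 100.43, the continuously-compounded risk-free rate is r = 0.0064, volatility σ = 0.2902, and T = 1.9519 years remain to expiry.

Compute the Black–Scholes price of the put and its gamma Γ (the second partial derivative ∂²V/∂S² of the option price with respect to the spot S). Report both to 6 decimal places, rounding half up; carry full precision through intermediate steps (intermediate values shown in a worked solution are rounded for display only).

price = 6.866660
Γ = 0.005181

σ√T = 0.2902·√1.9519 = 0.405440
d₁ = (ln(S/K) + (r+σ²/2)T) / (σ√T) = (ln(130.02/100.43) + (0.0064+0.2902²/2)·1.9519) / 0.405440 = (0.258227 + 0.094683) / 0.405440 = 0.870438
d₂ = d₁ − σ√T = 0.870438 − 0.405440 = 0.464999
e^{−rT} = e^{−0.0064·1.9519} = 0.987586
N(−d₁) = 0.192030,  N(−d₂) = 0.320966
Put price V = K·e^{−rT}·N(−d₂) − S·N(−d₁) = 31.834465 − 24.967805 = 6.866660
φ(d₁) = (1/√(2π))·e^{−d₁²/2} = 0.273140
Γ = φ(d₁) / (S·σ·√T) = 0.005181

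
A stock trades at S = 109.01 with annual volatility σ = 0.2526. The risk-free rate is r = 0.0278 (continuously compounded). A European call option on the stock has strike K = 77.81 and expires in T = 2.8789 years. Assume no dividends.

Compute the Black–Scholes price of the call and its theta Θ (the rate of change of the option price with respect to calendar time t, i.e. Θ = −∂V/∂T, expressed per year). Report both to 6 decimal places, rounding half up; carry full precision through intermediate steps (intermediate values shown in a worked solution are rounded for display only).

σ√T = 0.2526·√2.8789 = 0.428595
d₁ = (ln(S/K) + (r+σ²/2)T) / (σ√T) = (ln(109.01/77.81) + (0.0278+0.2526²/2)·2.8789) / 0.428595 = (0.337170 + 0.171880) / 0.428595 = 1.187719
d₂ = d₁ − σ√T = 1.187719 − 0.428595 = 0.759124
e^{−rT} = e^{−0.0278·2.8789} = 0.923085
N(d₁) = 0.882528,  N(d₂) = 0.776111
Call price V = S·N(d₁) − K·e^{−rT}·N(d₂) = 96.204362 − 55.744380 = 40.459982
φ(d₁) = (1/√(2π))·e^{−d₁²/2} = 0.197054
Θ = −S·φ(d₁)·σ/(2√T) − r·K·e^{−rT}·N(d₂) = −1.598977 − 1.549694 = -3.148671

price = 40.459982
Θ = -3.148671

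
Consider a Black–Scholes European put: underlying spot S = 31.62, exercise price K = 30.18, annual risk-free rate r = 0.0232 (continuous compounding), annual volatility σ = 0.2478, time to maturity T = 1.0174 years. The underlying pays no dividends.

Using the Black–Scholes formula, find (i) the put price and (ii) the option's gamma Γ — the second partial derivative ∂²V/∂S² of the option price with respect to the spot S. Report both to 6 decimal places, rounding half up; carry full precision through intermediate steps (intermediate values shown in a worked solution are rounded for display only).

σ√T = 0.2478·√1.0174 = 0.249947
d₁ = (ln(S/K) + (r+σ²/2)T) / (σ√T) = (ln(31.62/30.18) + (0.0232+0.2478²/2)·1.0174) / 0.249947 = (0.046610 + 0.054840) / 0.249947 = 0.405890
d₂ = d₁ − σ√T = 0.405890 − 0.249947 = 0.155943
e^{−rT} = e^{−0.0232·1.0174} = 0.976673
N(−d₁) = 0.342412,  N(−d₂) = 0.438039
Put price V = K·e^{−rT}·N(−d₂) − S·N(−d₁) = 12.911629 − 10.827063 = 2.084566
φ(d₁) = (1/√(2π))·e^{−d₁²/2} = 0.367397
Γ = φ(d₁) / (S·σ·√T) = 0.046486

price = 2.084566
Γ = 0.046486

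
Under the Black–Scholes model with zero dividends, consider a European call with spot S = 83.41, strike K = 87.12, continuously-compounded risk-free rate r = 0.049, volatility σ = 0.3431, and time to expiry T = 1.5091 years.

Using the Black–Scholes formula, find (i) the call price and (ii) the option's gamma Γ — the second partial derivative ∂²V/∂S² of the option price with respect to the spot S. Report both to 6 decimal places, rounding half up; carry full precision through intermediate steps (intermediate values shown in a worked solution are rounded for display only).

price = 14.998482
Γ = 0.010903

σ√T = 0.3431·√1.5091 = 0.421483
d₁ = (ln(S/K) + (r+σ²/2)T) / (σ√T) = (ln(83.41/87.12) + (0.049+0.3431²/2)·1.5091) / 0.421483 = (-0.043518 + 0.162770) / 0.421483 = 0.282933
d₂ = d₁ − σ√T = 0.282933 − 0.421483 = -0.138549
e^{−rT} = e^{−0.049·1.5091} = 0.928722
N(d₁) = 0.611386,  N(d₂) = 0.444903
Call price V = S·N(d₁) − K·e^{−rT}·N(d₂) = 50.995705 − 35.997223 = 14.998482
φ(d₁) = (1/√(2π))·e^{−d₁²/2} = 0.383290
Γ = φ(d₁) / (S·σ·√T) = 0.010903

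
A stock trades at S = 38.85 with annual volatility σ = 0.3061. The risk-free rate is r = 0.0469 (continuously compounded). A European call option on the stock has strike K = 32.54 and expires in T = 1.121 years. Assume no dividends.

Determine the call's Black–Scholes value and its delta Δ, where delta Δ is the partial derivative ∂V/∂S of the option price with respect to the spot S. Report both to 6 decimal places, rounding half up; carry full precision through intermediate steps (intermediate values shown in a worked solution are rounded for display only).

σ√T = 0.3061·√1.121 = 0.324090
d₁ = (ln(S/K) + (r+σ²/2)T) / (σ√T) = (ln(38.85/32.54) + (0.0469+0.3061²/2)·1.121) / 0.324090 = (0.177238 + 0.105092) / 0.324090 = 0.871146
d₂ = d₁ − σ√T = 0.871146 − 0.324090 = 0.547056
e^{−rT} = e^{−0.0469·1.121} = 0.948783
N(d₁) = 0.808163,  N(d₂) = 0.707830
Call price V = S·N(d₁) − K·e^{−rT}·N(d₂) = 31.397128 − 21.853120 = 9.544008
Δ = N(d₁) = 0.808163

price = 9.544008
Δ = 0.808163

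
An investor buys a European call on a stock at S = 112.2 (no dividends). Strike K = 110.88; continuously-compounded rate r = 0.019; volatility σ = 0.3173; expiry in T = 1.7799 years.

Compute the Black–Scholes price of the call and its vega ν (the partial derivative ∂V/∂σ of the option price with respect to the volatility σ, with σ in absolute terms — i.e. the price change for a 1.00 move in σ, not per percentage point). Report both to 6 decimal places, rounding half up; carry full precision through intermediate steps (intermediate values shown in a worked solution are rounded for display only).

price = 20.996876
ν = 56.745803

σ√T = 0.3173·√1.7799 = 0.423319
d₁ = (ln(S/K) + (r+σ²/2)T) / (σ√T) = (ln(112.2/110.88) + (0.019+0.3173²/2)·1.7799) / 0.423319 = (0.011834 + 0.123418) / 0.423319 = 0.319504
d₂ = d₁ − σ√T = 0.319504 − 0.423319 = -0.103815
e^{−rT} = e^{−0.019·1.7799} = 0.966747
N(d₁) = 0.625328,  N(d₂) = 0.458658
Call price V = S·N(d₁) − K·e^{−rT}·N(d₂) = 70.161776 − 49.164900 = 20.996876
φ(d₁) = (1/√(2π))·e^{−d₁²/2} = 0.379091
ν = S·φ(d₁)·√T = 56.745803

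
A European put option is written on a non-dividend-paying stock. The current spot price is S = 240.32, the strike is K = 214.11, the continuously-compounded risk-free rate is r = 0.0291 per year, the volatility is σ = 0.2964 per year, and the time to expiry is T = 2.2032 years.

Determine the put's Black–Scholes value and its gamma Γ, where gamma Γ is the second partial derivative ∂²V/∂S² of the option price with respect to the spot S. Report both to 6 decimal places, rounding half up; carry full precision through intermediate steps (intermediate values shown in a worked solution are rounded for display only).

price = 21.744712
Γ = 0.003098

σ√T = 0.2964·√2.2032 = 0.439952
d₁ = (ln(S/K) + (r+σ²/2)T) / (σ√T) = (ln(240.32/214.11) + (0.0291+0.2964²/2)·2.2032) / 0.439952 = (0.115481 + 0.160892) / 0.439952 = 0.628190
d₂ = d₁ − σ√T = 0.628190 − 0.439952 = 0.188238
e^{−rT} = e^{−0.0291·2.2032} = 0.937899
N(−d₁) = 0.264940,  N(−d₂) = 0.425345
Put price V = K·e^{−rT}·N(−d₂) − S·N(−d₁) = 85.415022 − 63.670310 = 21.744712
φ(d₁) = (1/√(2π))·e^{−d₁²/2} = 0.327506
Γ = φ(d₁) / (S·σ·√T) = 0.003098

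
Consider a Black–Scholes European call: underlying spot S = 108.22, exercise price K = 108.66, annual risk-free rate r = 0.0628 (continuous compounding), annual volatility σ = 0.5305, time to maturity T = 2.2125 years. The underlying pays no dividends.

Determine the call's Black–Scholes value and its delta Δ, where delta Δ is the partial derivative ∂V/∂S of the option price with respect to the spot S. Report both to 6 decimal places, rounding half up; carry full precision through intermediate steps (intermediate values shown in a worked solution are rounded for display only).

σ√T = 0.5305·√2.2125 = 0.789091
d₁ = (ln(S/K) + (r+σ²/2)T) / (σ√T) = (ln(108.22/108.66) + (0.0628+0.5305²/2)·2.2125) / 0.789091 = (-0.004058 + 0.450277) / 0.789091 = 0.565486
d₂ = d₁ − σ√T = 0.565486 − 0.789091 = -0.223605
e^{−rT} = e^{−0.0628·2.2125} = 0.870276
N(d₁) = 0.714128,  N(d₂) = 0.411532
Call price V = S·N(d₁) − K·e^{−rT}·N(d₂) = 77.282964 − 38.916213 = 38.366752
Δ = N(d₁) = 0.714128

price = 38.366752
Δ = 0.714128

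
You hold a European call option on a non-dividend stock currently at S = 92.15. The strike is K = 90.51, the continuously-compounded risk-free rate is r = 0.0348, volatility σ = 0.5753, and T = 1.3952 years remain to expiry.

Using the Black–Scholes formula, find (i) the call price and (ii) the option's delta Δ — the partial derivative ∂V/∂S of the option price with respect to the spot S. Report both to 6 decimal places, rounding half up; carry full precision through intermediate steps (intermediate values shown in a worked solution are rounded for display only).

σ√T = 0.5753·√1.3952 = 0.679536
d₁ = (ln(S/K) + (r+σ²/2)T) / (σ√T) = (ln(92.15/90.51) + (0.0348+0.5753²/2)·1.3952) / 0.679536 = (0.017957 + 0.279438) / 0.679536 = 0.437644
d₂ = d₁ − σ√T = 0.437644 − 0.679536 = -0.241892
e^{−rT} = e^{−0.0348·1.3952} = 0.952607
N(d₁) = 0.669178,  N(d₂) = 0.404432
Call price V = S·N(d₁) − K·e^{−rT}·N(d₂) = 61.664740 − 34.870299 = 26.794441
Δ = N(d₁) = 0.669178

price = 26.794441
Δ = 0.669178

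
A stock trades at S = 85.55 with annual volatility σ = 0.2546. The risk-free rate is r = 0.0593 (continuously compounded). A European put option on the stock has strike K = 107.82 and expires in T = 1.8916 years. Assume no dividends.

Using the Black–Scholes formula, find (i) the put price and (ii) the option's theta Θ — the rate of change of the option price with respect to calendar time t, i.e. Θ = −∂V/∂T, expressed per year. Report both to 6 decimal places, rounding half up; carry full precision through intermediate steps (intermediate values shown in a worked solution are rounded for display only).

σ√T = 0.2546·√1.8916 = 0.350165
d₁ = (ln(S/K) + (r+σ²/2)T) / (σ√T) = (ln(85.55/107.82) + (0.0593+0.2546²/2)·1.8916) / 0.350165 = (-0.231362 + 0.173480) / 0.350165 = -0.165300
d₂ = d₁ − σ√T = -0.165300 − 0.350165 = -0.515466
e^{−rT} = e^{−0.0593·1.8916} = 0.893891
N(−d₁) = 0.565646,  N(−d₂) = 0.696886
Put price V = K·e^{−rT}·N(−d₂) − S·N(−d₁) = 67.165389 − 48.391033 = 18.774356
φ(d₁) = (1/√(2π))·e^{−d₁²/2} = 0.393529
Θ = −S·φ(d₁)·σ/(2√T) + r·K·e^{−rT}·N(−d₂) = −3.116093 + 3.982908 = 0.866814

price = 18.774356
Θ = 0.866814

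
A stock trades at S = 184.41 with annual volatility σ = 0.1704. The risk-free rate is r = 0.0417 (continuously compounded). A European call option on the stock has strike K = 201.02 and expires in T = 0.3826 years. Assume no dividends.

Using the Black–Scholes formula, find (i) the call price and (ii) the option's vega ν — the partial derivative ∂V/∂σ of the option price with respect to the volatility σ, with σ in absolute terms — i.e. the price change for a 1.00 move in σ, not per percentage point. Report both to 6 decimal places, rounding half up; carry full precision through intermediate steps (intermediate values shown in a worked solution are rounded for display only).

price = 3.038971
ν = 37.684070

σ√T = 0.1704·√0.3826 = 0.105400
d₁ = (ln(S/K) + (r+σ²/2)T) / (σ√T) = (ln(184.41/201.02) + (0.0417+0.1704²/2)·0.3826) / 0.105400 = (-0.086243 + 0.021509) / 0.105400 = -0.614171
d₂ = d₁ − σ√T = -0.614171 − 0.105400 = -0.719571
e^{−rT} = e^{−0.0417·0.3826} = 0.984172
N(d₁) = 0.269551,  N(d₂) = 0.235895
Call price V = S·N(d₁) − K·e^{−rT}·N(d₂) = 49.707938 − 46.668968 = 3.038971
φ(d₁) = (1/√(2π))·e^{−d₁²/2} = 0.330370
ν = S·φ(d₁)·√T = 37.684070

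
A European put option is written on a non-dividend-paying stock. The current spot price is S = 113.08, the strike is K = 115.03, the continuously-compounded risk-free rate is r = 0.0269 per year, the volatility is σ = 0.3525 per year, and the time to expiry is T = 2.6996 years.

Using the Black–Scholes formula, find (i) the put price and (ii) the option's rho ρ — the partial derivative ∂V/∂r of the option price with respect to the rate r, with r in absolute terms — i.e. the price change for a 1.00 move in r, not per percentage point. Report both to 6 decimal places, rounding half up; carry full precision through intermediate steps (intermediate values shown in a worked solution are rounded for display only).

σ√T = 0.3525·√2.6996 = 0.579174
d₁ = (ln(S/K) + (r+σ²/2)T) / (σ√T) = (ln(113.08/115.03) + (0.0269+0.3525²/2)·2.6996) / 0.579174 = (-0.017097 + 0.240340) / 0.579174 = 0.385451
d₂ = d₁ − σ√T = 0.385451 − 0.579174 = -0.193723
e^{−rT} = e^{−0.0269·2.6996} = 0.929955
N(−d₁) = 0.349952,  N(−d₂) = 0.576804
Put price V = K·e^{−rT}·N(−d₂) − S·N(−d₁) = 61.702244 − 39.572546 = 22.129698
ρ = −K·T·e^{−rT}·N(−d₂) = -166.571378

price = 22.129698
ρ = -166.571378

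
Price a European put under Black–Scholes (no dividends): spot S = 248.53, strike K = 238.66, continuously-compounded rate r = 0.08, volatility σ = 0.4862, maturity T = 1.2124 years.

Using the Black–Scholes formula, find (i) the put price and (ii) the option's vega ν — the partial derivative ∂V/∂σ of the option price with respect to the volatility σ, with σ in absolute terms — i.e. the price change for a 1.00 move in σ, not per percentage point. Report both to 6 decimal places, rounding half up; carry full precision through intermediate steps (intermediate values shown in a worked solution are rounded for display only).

price = 34.686669
ν = 95.140236

σ√T = 0.4862·√1.2124 = 0.535350
d₁ = (ln(S/K) + (r+σ²/2)T) / (σ√T) = (ln(248.53/238.66) + (0.08+0.4862²/2)·1.2124) / 0.535350 = (0.040524 + 0.240292) / 0.535350 = 0.524545
d₂ = d₁ − σ√T = 0.524545 − 0.535350 = -0.010805
e^{−rT} = e^{−0.08·1.2124} = 0.907563
N(−d₁) = 0.299950,  N(−d₂) = 0.504310
Put price V = K·e^{−rT}·N(−d₂) − S·N(−d₁) = 109.233141 − 74.546472 = 34.686669
φ(d₁) = (1/√(2π))·e^{−d₁²/2} = 0.347666
ν = S·φ(d₁)·√T = 95.140236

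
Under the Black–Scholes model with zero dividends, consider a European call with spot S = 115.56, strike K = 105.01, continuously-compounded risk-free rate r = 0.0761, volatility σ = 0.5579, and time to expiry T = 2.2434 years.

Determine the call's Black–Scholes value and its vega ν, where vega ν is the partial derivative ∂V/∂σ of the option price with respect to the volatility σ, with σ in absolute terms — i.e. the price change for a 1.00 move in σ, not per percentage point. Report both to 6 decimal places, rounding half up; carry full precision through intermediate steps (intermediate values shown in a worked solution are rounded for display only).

σ√T = 0.5579·√2.2434 = 0.835622
d₁ = (ln(S/K) + (r+σ²/2)T) / (σ√T) = (ln(115.56/105.01) + (0.0761+0.5579²/2)·2.2434) / 0.835622 = (0.095734 + 0.519855) / 0.835622 = 0.736684
d₂ = d₁ − σ√T = 0.736684 − 0.835622 = -0.098938
e^{−rT} = e^{−0.0761·2.2434} = 0.843055
N(d₁) = 0.769343,  N(d₂) = 0.460594
Call price V = S·N(d₁) − K·e^{−rT}·N(d₂) = 88.905234 − 40.776010 = 48.129224
φ(d₁) = (1/√(2π))·e^{−d₁²/2} = 0.304133
ν = S·φ(d₁)·√T = 52.641050

price = 48.129224
ν = 52.641050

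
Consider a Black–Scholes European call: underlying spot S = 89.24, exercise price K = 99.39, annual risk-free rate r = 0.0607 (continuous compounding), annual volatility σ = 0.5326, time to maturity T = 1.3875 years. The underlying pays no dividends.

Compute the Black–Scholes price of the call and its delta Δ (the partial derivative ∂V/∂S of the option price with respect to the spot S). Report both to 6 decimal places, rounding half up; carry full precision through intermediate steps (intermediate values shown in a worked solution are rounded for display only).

price = 21.189462
Δ = 0.608811

σ√T = 0.5326·√1.3875 = 0.627361
d₁ = (ln(S/K) + (r+σ²/2)T) / (σ√T) = (ln(89.24/99.39) + (0.0607+0.5326²/2)·1.3875) / 0.627361 = (-0.107722 + 0.281012) / 0.627361 = 0.276221
d₂ = d₁ − σ√T = 0.276221 − 0.627361 = -0.351140
e^{−rT} = e^{−0.0607·1.3875} = 0.919228
N(d₁) = 0.608811,  N(d₂) = 0.362741
Call price V = S·N(d₁) − K·e^{−rT}·N(d₂) = 54.330269 − 33.140807 = 21.189462
Δ = N(d₁) = 0.608811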